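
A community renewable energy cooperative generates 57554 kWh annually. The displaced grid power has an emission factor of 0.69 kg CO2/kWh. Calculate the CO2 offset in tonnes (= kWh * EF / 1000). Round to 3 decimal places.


CO2 offset in kg = generation * emission_factor
CO2 offset = 57554 * 0.69 = 39712.26 kg
Convert to tonnes:
  CO2 offset = 39712.26 / 1000 = 39.712 tonnes

39.712


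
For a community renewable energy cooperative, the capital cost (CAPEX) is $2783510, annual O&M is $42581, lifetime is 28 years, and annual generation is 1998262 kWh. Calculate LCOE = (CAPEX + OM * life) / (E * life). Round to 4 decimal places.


Total cost = CAPEX + OM * lifetime = 2783510 + 42581 * 28 = 2783510 + 1192268 = 3975778
Total generation = annual * lifetime = 1998262 * 28 = 55951336 kWh
LCOE = 3975778 / 55951336
LCOE = 0.0711 $/kWh

0.0711


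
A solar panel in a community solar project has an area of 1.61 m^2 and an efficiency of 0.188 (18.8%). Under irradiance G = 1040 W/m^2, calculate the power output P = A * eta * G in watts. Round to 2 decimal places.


Use the solar power formula P = A * eta * G.
Given: A = 1.61 m^2, eta = 0.188, G = 1040 W/m^2
P = 1.61 * 0.188 * 1040
P = 314.79 W

314.79


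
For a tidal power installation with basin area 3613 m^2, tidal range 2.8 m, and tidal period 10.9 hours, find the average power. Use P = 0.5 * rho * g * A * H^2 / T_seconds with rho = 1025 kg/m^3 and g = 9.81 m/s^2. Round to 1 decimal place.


Convert period to seconds: T = 10.9 * 3600 = 39240.0 s
H^2 = 2.8^2 = 7.84
P = 0.5 * rho * g * A * H^2 / T
P = 0.5 * 1025 * 9.81 * 3613 * 7.84 / 39240.0
P = 3629.3 W

3629.3


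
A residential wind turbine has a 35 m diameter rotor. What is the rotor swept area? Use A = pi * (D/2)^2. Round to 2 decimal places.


Compute the rotor radius:
  r = D / 2 = 35 / 2 = 17.5 m
Calculate swept area:
  A = pi * r^2 = pi * 17.5^2
  A = 962.11 m^2

962.11


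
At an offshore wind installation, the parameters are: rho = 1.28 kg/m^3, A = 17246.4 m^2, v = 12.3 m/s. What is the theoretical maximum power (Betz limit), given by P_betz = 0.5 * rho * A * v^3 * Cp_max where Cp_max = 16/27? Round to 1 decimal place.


The Betz coefficient Cp_max = 16/27 = 0.5926
v^3 = 12.3^3 = 1860.867
P_betz = 0.5 * rho * A * v^3 * Cp_max
P_betz = 0.5 * 1.28 * 17246.4 * 1860.867 * 0.5926
P_betz = 12171664.7 W

12171664.7


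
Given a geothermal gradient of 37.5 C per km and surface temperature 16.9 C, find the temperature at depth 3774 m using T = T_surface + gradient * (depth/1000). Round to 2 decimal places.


Convert depth to km: 3774 / 1000 = 3.774 km
Temperature increase = gradient * depth_km = 37.5 * 3.774 = 141.53 C
Temperature at depth = T_surface + delta_T = 16.9 + 141.53
T = 158.43 C

158.43


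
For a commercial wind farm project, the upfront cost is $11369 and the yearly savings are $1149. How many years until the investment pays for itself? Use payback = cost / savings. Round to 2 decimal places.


Simple payback period = initial cost / annual savings
Payback = 11369 / 1149
Payback = 9.89 years

9.89


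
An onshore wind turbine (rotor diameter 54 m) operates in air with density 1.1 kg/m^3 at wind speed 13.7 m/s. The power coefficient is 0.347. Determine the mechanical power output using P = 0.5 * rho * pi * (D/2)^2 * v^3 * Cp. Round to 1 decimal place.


Step 1 -- Compute swept area:
  A = pi * (D/2)^2 = pi * (54/2)^2 = 2290.22 m^2
Step 2 -- Apply wind power equation:
  P = 0.5 * rho * A * v^3 * Cp
  v^3 = 13.7^3 = 2571.353
  P = 0.5 * 1.1 * 2290.22 * 2571.353 * 0.347
  P = 1123909.3 W

1123909.3


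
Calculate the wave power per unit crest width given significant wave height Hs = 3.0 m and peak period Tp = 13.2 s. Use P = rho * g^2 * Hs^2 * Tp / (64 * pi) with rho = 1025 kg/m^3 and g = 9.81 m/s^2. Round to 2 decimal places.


Apply wave power formula:
  g^2 = 9.81^2 = 96.2361
  Hs^2 = 3.0^2 = 9.0
  Numerator = rho * g^2 * Hs^2 * Tp = 1025 * 96.2361 * 9.0 * 13.2 = 11718669.9
  Denominator = 64 * pi = 201.0619
  P = 11718669.9 / 201.0619 = 58283.88 W/m

58283.88


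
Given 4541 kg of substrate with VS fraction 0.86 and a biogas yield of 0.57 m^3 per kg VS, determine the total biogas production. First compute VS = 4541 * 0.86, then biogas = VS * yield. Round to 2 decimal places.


Compute volatile solids:
  VS = mass * VS_fraction = 4541 * 0.86 = 3905.26 kg
Calculate biogas volume:
  Biogas = VS * specific_yield = 3905.26 * 0.57
  Biogas = 2226.00 m^3

2226.00


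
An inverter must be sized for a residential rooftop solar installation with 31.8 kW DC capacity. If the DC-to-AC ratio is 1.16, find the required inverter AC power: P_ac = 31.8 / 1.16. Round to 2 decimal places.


The inverter AC capacity is determined by the DC/AC ratio.
Given: P_dc = 31.8 kW, DC/AC ratio = 1.16
P_ac = P_dc / ratio = 31.8 / 1.16
P_ac = 27.41 kW

27.41


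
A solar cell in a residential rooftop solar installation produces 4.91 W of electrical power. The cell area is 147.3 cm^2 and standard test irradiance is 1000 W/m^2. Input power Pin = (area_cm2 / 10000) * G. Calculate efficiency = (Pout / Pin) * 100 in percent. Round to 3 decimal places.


First compute the input power:
  Pin = area_cm2 / 10000 * G = 147.3 / 10000 * 1000 = 14.73 W
Then compute efficiency:
  Efficiency = (Pout / Pin) * 100 = (4.91 / 14.73) * 100
  Efficiency = 33.333%

33.333


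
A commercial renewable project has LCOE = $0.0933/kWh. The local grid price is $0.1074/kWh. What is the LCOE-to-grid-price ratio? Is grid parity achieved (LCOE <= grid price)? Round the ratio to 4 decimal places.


Compare LCOE to grid price:
  LCOE = $0.0933/kWh, Grid price = $0.1074/kWh
  Ratio = LCOE / grid_price = 0.0933 / 0.1074 = 0.8687
  Grid parity achieved (ratio <= 1)? yes

0.8687


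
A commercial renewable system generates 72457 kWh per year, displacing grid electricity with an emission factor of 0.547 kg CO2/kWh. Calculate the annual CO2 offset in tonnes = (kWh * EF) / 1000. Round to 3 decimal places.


CO2 offset in kg = generation * emission_factor
CO2 offset = 72457 * 0.547 = 39633.98 kg
Convert to tonnes:
  CO2 offset = 39633.98 / 1000 = 39.634 tonnes

39.634


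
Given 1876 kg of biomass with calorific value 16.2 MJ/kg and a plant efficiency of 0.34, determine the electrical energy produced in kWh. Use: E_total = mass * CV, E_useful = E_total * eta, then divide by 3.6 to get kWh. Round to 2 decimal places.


Total energy = mass * CV = 1876 * 16.2 = 30391.2 MJ
Useful energy = total * eta = 30391.2 * 0.34 = 10333.01 MJ
Convert to kWh: 10333.01 / 3.6
Useful energy = 2870.28 kWh

2870.28


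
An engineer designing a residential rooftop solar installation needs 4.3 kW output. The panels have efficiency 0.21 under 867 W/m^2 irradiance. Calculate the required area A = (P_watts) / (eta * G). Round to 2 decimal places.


Convert target power to watts: P = 4.3 * 1000 = 4300.0 W
Compute denominator: eta * G = 0.21 * 867 = 182.07
Required area A = P / (eta * G) = 4300.0 / 182.07
A = 23.62 m^2

23.62


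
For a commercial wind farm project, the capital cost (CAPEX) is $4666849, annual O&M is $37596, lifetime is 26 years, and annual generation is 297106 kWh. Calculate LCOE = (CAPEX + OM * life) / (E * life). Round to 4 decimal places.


Total cost = CAPEX + OM * lifetime = 4666849 + 37596 * 26 = 4666849 + 977496 = 5644345
Total generation = annual * lifetime = 297106 * 26 = 7724756 kWh
LCOE = 5644345 / 7724756
LCOE = 0.7307 $/kWh

0.7307


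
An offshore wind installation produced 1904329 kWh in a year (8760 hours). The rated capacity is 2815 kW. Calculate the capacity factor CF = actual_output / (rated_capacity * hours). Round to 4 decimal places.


Capacity factor = actual output / maximum possible output
Maximum possible = rated * hours = 2815 * 8760 = 24659400 kWh
CF = 1904329 / 24659400
CF = 0.0772

0.0772


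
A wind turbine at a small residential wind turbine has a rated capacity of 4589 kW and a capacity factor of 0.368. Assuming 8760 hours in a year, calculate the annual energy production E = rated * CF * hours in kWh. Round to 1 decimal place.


Annual energy = rated_kW * capacity_factor * hours_per_year
Given: P_rated = 4589 kW, CF = 0.368, hours = 8760
E = 4589 * 0.368 * 8760
E = 14793467.5 kWh

14793467.5


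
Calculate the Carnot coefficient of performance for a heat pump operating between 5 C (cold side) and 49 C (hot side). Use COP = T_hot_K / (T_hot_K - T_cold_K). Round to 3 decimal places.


Convert to Kelvin:
  T_hot = 49 + 273.15 = 322.15 K
  T_cold = 5 + 273.15 = 278.15 K
Apply Carnot COP formula:
  COP = T_hot_K / (T_hot_K - T_cold_K) = 322.15 / 44.0
  COP = 7.322

7.322


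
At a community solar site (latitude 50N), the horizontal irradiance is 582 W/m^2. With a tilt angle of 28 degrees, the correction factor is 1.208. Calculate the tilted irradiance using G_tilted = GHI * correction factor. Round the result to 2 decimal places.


Identify the given values:
  GHI = 582 W/m^2, tilt correction factor = 1.208
Apply the formula G_tilted = GHI * factor:
  G_tilted = 582 * 1.208
  G_tilted = 703.06 W/m^2

703.06


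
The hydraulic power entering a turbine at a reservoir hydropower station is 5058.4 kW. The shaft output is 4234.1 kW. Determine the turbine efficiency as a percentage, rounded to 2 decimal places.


Turbine efficiency = (output power / input power) * 100
eta = (4234.1 / 5058.4) * 100
eta = 83.70%

83.70


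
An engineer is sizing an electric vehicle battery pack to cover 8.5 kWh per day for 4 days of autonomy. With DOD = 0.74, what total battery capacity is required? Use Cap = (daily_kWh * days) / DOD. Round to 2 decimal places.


Total energy needed = daily * days = 8.5 * 4 = 34.0 kWh
Account for depth of discharge:
  Cap = total_energy / DOD = 34.0 / 0.74
  Cap = 45.95 kWh

45.95


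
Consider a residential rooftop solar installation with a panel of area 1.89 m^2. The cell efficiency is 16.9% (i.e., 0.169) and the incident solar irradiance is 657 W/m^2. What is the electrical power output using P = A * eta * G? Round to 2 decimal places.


Use the solar power formula P = A * eta * G.
Given: A = 1.89 m^2, eta = 0.169, G = 657 W/m^2
P = 1.89 * 0.169 * 657
P = 209.85 W

209.85


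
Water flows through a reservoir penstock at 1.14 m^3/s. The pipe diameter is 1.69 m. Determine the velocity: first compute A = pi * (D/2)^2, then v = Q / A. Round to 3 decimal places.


Compute pipe cross-sectional area:
  A = pi * (D/2)^2 = pi * (1.69/2)^2 = 2.2432 m^2
Calculate velocity:
  v = Q / A = 1.14 / 2.2432
  v = 0.508 m/s

0.508


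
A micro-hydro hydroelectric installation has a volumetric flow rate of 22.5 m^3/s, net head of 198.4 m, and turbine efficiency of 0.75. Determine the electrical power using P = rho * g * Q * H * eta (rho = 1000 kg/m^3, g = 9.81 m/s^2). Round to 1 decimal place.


Apply the hydropower formula P = rho * g * Q * H * eta
rho * g = 1000 * 9.81 = 9810.0
P = 9810.0 * 22.5 * 198.4 * 0.75
P = 32843880.0 W

32843880.0


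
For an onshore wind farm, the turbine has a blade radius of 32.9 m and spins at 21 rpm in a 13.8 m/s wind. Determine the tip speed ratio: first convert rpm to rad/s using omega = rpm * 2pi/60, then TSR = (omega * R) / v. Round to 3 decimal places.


Convert rotational speed to rad/s:
  omega = 21 * 2 * pi / 60 = 2.1991 rad/s
Compute tip speed:
  v_tip = omega * R = 2.1991 * 32.9 = 72.351 m/s
Tip speed ratio:
  TSR = v_tip / v_wind = 72.351 / 13.8 = 5.243

5.243


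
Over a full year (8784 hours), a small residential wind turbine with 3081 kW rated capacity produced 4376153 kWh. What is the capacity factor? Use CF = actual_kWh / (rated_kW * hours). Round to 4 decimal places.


Capacity factor = actual output / maximum possible output
Maximum possible = rated * hours = 3081 * 8784 = 27063504 kWh
CF = 4376153 / 27063504
CF = 0.1617

0.1617


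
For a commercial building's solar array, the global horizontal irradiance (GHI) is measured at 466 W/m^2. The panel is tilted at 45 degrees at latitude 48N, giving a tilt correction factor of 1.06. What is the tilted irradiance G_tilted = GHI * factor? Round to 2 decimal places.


Identify the given values:
  GHI = 466 W/m^2, tilt correction factor = 1.06
Apply the formula G_tilted = GHI * factor:
  G_tilted = 466 * 1.06
  G_tilted = 493.96 W/m^2

493.96


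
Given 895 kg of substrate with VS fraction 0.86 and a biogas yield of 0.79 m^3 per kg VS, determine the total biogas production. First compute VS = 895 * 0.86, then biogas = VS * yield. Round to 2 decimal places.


Compute volatile solids:
  VS = mass * VS_fraction = 895 * 0.86 = 769.7 kg
Calculate biogas volume:
  Biogas = VS * specific_yield = 769.7 * 0.79
  Biogas = 608.06 m^3

608.06


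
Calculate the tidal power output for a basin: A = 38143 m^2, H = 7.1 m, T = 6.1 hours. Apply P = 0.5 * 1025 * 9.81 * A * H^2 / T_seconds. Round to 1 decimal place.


Convert period to seconds: T = 6.1 * 3600 = 21960.0 s
H^2 = 7.1^2 = 50.41
P = 0.5 * rho * g * A * H^2 / T
P = 0.5 * 1025 * 9.81 * 38143 * 50.41 / 21960.0
P = 440212.2 W

440212.2


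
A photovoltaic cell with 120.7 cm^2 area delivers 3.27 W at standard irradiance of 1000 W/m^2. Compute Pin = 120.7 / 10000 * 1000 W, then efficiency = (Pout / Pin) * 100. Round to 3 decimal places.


First compute the input power:
  Pin = area_cm2 / 10000 * G = 120.7 / 10000 * 1000 = 12.07 W
Then compute efficiency:
  Efficiency = (Pout / Pin) * 100 = (3.27 / 12.07) * 100
  Efficiency = 27.092%

27.092


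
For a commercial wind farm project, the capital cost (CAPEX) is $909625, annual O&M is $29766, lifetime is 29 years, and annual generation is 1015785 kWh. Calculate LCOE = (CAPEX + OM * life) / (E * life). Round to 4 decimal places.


Total cost = CAPEX + OM * lifetime = 909625 + 29766 * 29 = 909625 + 863214 = 1772839
Total generation = annual * lifetime = 1015785 * 29 = 29457765 kWh
LCOE = 1772839 / 29457765
LCOE = 0.0602 $/kWh

0.0602


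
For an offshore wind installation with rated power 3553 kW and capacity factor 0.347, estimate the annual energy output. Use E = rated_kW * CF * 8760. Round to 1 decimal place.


Annual energy = rated_kW * capacity_factor * hours_per_year
Given: P_rated = 3553 kW, CF = 0.347, hours = 8760
E = 3553 * 0.347 * 8760
E = 10800125.2 kWh

10800125.2


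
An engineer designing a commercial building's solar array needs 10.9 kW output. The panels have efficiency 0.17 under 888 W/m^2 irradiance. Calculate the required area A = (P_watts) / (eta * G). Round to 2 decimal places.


Convert target power to watts: P = 10.9 * 1000 = 10900.0 W
Compute denominator: eta * G = 0.17 * 888 = 150.96
Required area A = P / (eta * G) = 10900.0 / 150.96
A = 72.20 m^2

72.20


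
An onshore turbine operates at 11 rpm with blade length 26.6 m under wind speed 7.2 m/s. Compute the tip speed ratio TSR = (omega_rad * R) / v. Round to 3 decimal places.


Convert rotational speed to rad/s:
  omega = 11 * 2 * pi / 60 = 1.1519 rad/s
Compute tip speed:
  v_tip = omega * R = 1.1519 * 26.6 = 30.641 m/s
Tip speed ratio:
  TSR = v_tip / v_wind = 30.641 / 7.2 = 4.256

4.256


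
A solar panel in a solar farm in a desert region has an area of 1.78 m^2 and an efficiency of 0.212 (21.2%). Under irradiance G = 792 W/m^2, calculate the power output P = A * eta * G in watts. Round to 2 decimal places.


Use the solar power formula P = A * eta * G.
Given: A = 1.78 m^2, eta = 0.212, G = 792 W/m^2
P = 1.78 * 0.212 * 792
P = 298.87 W

298.87


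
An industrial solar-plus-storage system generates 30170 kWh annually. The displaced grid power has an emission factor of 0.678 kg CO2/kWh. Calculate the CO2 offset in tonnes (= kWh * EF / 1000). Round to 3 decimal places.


CO2 offset in kg = generation * emission_factor
CO2 offset = 30170 * 0.678 = 20455.26 kg
Convert to tonnes:
  CO2 offset = 20455.26 / 1000 = 20.455 tonnes

20.455


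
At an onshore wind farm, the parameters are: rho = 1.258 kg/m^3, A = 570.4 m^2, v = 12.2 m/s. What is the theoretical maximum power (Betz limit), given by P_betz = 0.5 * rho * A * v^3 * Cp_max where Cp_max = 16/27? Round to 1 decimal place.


The Betz coefficient Cp_max = 16/27 = 0.5926
v^3 = 12.2^3 = 1815.848
P_betz = 0.5 * rho * A * v^3 * Cp_max
P_betz = 0.5 * 1.258 * 570.4 * 1815.848 * 0.5926
P_betz = 386069.8 W

386069.8


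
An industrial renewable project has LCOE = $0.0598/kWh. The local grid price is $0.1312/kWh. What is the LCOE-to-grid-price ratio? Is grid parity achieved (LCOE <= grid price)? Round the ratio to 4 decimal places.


Compare LCOE to grid price:
  LCOE = $0.0598/kWh, Grid price = $0.1312/kWh
  Ratio = LCOE / grid_price = 0.0598 / 0.1312 = 0.4558
  Grid parity achieved (ratio <= 1)? yes

0.4558


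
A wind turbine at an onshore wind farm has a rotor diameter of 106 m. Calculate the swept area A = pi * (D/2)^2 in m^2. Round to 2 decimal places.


Compute the rotor radius:
  r = D / 2 = 106 / 2 = 53.0 m
Calculate swept area:
  A = pi * r^2 = pi * 53.0^2
  A = 8824.73 m^2

8824.73


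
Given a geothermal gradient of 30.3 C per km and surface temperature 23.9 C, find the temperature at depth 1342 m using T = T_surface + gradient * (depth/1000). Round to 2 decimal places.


Convert depth to km: 1342 / 1000 = 1.342 km
Temperature increase = gradient * depth_km = 30.3 * 1.342 = 40.66 C
Temperature at depth = T_surface + delta_T = 23.9 + 40.66
T = 64.56 C

64.56


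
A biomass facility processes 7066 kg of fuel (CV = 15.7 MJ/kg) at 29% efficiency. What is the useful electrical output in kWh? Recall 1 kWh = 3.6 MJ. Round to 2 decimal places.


Total energy = mass * CV = 7066 * 15.7 = 110936.2 MJ
Useful energy = total * eta = 110936.2 * 0.29 = 32171.5 MJ
Convert to kWh: 32171.5 / 3.6
Useful energy = 8936.53 kWh

8936.53


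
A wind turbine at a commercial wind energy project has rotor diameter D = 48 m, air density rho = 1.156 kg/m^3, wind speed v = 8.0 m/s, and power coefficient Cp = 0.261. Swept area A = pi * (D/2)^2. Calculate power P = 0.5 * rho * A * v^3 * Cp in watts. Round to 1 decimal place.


Step 1 -- Compute swept area:
  A = pi * (D/2)^2 = pi * (48/2)^2 = 1809.56 m^2
Step 2 -- Apply wind power equation:
  P = 0.5 * rho * A * v^3 * Cp
  v^3 = 8.0^3 = 512.0
  P = 0.5 * 1.156 * 1809.56 * 512.0 * 0.261
  P = 139768.9 W

139768.9


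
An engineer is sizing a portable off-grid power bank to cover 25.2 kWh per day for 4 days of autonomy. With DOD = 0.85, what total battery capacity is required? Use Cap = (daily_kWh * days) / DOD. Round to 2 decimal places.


Total energy needed = daily * days = 25.2 * 4 = 100.8 kWh
Account for depth of discharge:
  Cap = total_energy / DOD = 100.8 / 0.85
  Cap = 118.59 kWh

118.59


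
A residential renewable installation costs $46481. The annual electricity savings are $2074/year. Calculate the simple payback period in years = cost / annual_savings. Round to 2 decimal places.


Simple payback period = initial cost / annual savings
Payback = 46481 / 2074
Payback = 22.41 years

22.41


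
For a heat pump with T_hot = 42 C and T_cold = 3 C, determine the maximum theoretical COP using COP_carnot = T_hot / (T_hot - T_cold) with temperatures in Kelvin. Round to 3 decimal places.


Convert to Kelvin:
  T_hot = 42 + 273.15 = 315.15 K
  T_cold = 3 + 273.15 = 276.15 K
Apply Carnot COP formula:
  COP = T_hot_K / (T_hot_K - T_cold_K) = 315.15 / 39.0
  COP = 8.081

8.081


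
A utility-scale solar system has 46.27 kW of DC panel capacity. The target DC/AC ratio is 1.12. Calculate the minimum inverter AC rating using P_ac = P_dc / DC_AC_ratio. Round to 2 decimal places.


The inverter AC capacity is determined by the DC/AC ratio.
Given: P_dc = 46.27 kW, DC/AC ratio = 1.12
P_ac = P_dc / ratio = 46.27 / 1.12
P_ac = 41.31 kW

41.31


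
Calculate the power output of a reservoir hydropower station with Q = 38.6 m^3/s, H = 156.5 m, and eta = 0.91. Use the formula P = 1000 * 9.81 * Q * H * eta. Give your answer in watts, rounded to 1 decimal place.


Apply the hydropower formula P = rho * g * Q * H * eta
rho * g = 1000 * 9.81 = 9810.0
P = 9810.0 * 38.6 * 156.5 * 0.91
P = 53927718.4 W

53927718.4


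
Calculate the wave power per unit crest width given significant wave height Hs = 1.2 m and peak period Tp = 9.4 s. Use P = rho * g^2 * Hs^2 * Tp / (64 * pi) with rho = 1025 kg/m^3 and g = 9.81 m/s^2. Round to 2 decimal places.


Apply wave power formula:
  g^2 = 9.81^2 = 96.2361
  Hs^2 = 1.2^2 = 1.44
  Numerator = rho * g^2 * Hs^2 * Tp = 1025 * 96.2361 * 1.44 * 9.4 = 1335218.15
  Denominator = 64 * pi = 201.0619
  P = 1335218.15 / 201.0619 = 6640.83 W/m

6640.83


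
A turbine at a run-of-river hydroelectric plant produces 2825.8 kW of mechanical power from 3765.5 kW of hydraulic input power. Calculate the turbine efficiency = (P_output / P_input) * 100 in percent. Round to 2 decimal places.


Turbine efficiency = (output power / input power) * 100
eta = (2825.8 / 3765.5) * 100
eta = 75.04%

75.04


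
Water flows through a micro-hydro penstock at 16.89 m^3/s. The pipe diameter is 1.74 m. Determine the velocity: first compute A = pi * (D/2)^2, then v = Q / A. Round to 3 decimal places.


Compute pipe cross-sectional area:
  A = pi * (D/2)^2 = pi * (1.74/2)^2 = 2.3779 m^2
Calculate velocity:
  v = Q / A = 16.89 / 2.3779
  v = 7.103 m/s

7.103


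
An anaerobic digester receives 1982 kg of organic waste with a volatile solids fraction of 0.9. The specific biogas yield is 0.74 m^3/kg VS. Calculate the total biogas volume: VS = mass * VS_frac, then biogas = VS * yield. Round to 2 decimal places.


Compute volatile solids:
  VS = mass * VS_fraction = 1982 * 0.9 = 1783.8 kg
Calculate biogas volume:
  Biogas = VS * specific_yield = 1783.8 * 0.74
  Biogas = 1320.01 m^3

1320.01


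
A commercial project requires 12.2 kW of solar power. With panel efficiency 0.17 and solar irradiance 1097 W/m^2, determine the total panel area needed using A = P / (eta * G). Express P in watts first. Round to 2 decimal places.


Convert target power to watts: P = 12.2 * 1000 = 12200.0 W
Compute denominator: eta * G = 0.17 * 1097 = 186.49
Required area A = P / (eta * G) = 12200.0 / 186.49
A = 65.42 m^2

65.42


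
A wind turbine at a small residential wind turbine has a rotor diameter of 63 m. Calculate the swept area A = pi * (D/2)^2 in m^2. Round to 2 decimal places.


Compute the rotor radius:
  r = D / 2 = 63 / 2 = 31.5 m
Calculate swept area:
  A = pi * r^2 = pi * 31.5^2
  A = 3117.25 m^2

3117.25


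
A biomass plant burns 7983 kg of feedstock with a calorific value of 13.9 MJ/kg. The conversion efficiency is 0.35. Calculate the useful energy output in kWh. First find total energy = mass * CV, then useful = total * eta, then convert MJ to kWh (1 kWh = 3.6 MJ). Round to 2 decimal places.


Total energy = mass * CV = 7983 * 13.9 = 110963.7 MJ
Useful energy = total * eta = 110963.7 * 0.35 = 38837.3 MJ
Convert to kWh: 38837.3 / 3.6
Useful energy = 10788.14 kWh

10788.14


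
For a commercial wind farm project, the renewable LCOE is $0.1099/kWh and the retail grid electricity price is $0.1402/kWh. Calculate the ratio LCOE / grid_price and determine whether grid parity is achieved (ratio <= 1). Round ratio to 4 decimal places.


Compare LCOE to grid price:
  LCOE = $0.1099/kWh, Grid price = $0.1402/kWh
  Ratio = LCOE / grid_price = 0.1099 / 0.1402 = 0.7839
  Grid parity achieved (ratio <= 1)? yes

0.7839


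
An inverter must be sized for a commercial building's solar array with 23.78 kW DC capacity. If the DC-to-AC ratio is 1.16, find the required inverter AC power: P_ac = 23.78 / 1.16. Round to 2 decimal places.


The inverter AC capacity is determined by the DC/AC ratio.
Given: P_dc = 23.78 kW, DC/AC ratio = 1.16
P_ac = P_dc / ratio = 23.78 / 1.16
P_ac = 20.50 kW

20.50


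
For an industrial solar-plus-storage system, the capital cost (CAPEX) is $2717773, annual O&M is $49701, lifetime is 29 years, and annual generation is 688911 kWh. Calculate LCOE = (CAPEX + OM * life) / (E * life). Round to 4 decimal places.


Total cost = CAPEX + OM * lifetime = 2717773 + 49701 * 29 = 2717773 + 1441329 = 4159102
Total generation = annual * lifetime = 688911 * 29 = 19978419 kWh
LCOE = 4159102 / 19978419
LCOE = 0.2082 $/kWh

0.2082


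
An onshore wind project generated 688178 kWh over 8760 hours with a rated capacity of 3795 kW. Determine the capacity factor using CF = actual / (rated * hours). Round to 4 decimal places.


Capacity factor = actual output / maximum possible output
Maximum possible = rated * hours = 3795 * 8760 = 33244200 kWh
CF = 688178 / 33244200
CF = 0.0207

0.0207


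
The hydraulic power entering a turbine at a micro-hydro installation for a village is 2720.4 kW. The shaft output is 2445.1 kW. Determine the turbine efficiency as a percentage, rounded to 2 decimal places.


Turbine efficiency = (output power / input power) * 100
eta = (2445.1 / 2720.4) * 100
eta = 89.88%

89.88


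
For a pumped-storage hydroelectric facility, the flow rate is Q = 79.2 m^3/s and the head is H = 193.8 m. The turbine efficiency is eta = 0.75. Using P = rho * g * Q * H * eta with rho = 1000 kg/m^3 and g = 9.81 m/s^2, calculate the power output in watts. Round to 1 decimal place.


Apply the hydropower formula P = rho * g * Q * H * eta
rho * g = 1000 * 9.81 = 9810.0
P = 9810.0 * 79.2 * 193.8 * 0.75
P = 112929973.2 W

112929973.2


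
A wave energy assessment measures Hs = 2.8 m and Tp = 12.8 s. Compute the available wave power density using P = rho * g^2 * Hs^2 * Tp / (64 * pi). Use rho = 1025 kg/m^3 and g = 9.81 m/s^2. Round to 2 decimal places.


Apply wave power formula:
  g^2 = 9.81^2 = 96.2361
  Hs^2 = 2.8^2 = 7.84
  Numerator = rho * g^2 * Hs^2 * Tp = 1025 * 96.2361 * 7.84 * 12.8 = 9898922.23
  Denominator = 64 * pi = 201.0619
  P = 9898922.23 / 201.0619 = 49233.20 W/m

49233.20


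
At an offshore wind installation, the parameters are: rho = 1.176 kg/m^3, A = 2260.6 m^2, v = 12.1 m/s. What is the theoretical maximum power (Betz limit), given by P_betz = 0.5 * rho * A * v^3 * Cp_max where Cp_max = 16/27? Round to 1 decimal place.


The Betz coefficient Cp_max = 16/27 = 0.5926
v^3 = 12.1^3 = 1771.561
P_betz = 0.5 * rho * A * v^3 * Cp_max
P_betz = 0.5 * 1.176 * 2260.6 * 1771.561 * 0.5926
P_betz = 1395447.1 W

1395447.1


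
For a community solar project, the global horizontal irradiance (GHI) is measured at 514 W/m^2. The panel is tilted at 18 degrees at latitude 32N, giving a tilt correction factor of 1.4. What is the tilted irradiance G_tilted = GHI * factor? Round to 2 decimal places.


Identify the given values:
  GHI = 514 W/m^2, tilt correction factor = 1.4
Apply the formula G_tilted = GHI * factor:
  G_tilted = 514 * 1.4
  G_tilted = 719.60 W/m^2

719.60


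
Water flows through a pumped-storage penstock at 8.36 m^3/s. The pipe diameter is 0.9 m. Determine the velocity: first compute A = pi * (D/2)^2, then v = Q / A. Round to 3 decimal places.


Compute pipe cross-sectional area:
  A = pi * (D/2)^2 = pi * (0.9/2)^2 = 0.6362 m^2
Calculate velocity:
  v = Q / A = 8.36 / 0.6362
  v = 13.141 m/s

13.141


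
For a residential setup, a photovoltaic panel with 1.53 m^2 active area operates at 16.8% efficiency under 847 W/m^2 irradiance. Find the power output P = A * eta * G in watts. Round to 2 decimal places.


Use the solar power formula P = A * eta * G.
Given: A = 1.53 m^2, eta = 0.168, G = 847 W/m^2
P = 1.53 * 0.168 * 847
P = 217.71 W

217.71


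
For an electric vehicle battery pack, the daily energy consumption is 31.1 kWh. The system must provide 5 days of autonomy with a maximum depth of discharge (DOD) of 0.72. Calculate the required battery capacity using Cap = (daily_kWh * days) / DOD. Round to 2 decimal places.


Total energy needed = daily * days = 31.1 * 5 = 155.5 kWh
Account for depth of discharge:
  Cap = total_energy / DOD = 155.5 / 0.72
  Cap = 215.97 kWh

215.97


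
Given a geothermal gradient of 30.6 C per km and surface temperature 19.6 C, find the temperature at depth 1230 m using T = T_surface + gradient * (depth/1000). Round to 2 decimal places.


Convert depth to km: 1230 / 1000 = 1.23 km
Temperature increase = gradient * depth_km = 30.6 * 1.23 = 37.64 C
Temperature at depth = T_surface + delta_T = 19.6 + 37.64
T = 57.24 C

57.24


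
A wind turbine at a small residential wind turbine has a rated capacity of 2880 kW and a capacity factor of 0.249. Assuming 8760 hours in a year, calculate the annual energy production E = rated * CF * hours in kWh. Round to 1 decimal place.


Annual energy = rated_kW * capacity_factor * hours_per_year
Given: P_rated = 2880 kW, CF = 0.249, hours = 8760
E = 2880 * 0.249 * 8760
E = 6281971.2 kWh

6281971.2


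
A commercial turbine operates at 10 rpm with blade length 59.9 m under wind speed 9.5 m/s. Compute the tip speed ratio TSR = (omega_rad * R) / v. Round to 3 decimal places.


Convert rotational speed to rad/s:
  omega = 10 * 2 * pi / 60 = 1.0472 rad/s
Compute tip speed:
  v_tip = omega * R = 1.0472 * 59.9 = 62.727 m/s
Tip speed ratio:
  TSR = v_tip / v_wind = 62.727 / 9.5 = 6.603

6.603


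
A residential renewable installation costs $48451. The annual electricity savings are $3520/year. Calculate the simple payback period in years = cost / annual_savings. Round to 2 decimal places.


Simple payback period = initial cost / annual savings
Payback = 48451 / 3520
Payback = 13.76 years

13.76


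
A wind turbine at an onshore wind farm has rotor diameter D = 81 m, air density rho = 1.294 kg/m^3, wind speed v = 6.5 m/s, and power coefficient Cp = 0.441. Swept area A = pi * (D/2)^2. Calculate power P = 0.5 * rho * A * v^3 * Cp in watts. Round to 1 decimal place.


Step 1 -- Compute swept area:
  A = pi * (D/2)^2 = pi * (81/2)^2 = 5153.0 m^2
Step 2 -- Apply wind power equation:
  P = 0.5 * rho * A * v^3 * Cp
  v^3 = 6.5^3 = 274.625
  P = 0.5 * 1.294 * 5153.0 * 274.625 * 0.441
  P = 403778.2 W

403778.2


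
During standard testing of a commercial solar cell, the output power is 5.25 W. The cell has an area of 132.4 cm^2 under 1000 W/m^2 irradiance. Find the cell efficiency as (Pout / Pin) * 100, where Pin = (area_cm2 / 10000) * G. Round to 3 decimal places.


First compute the input power:
  Pin = area_cm2 / 10000 * G = 132.4 / 10000 * 1000 = 13.24 W
Then compute efficiency:
  Efficiency = (Pout / Pin) * 100 = (5.25 / 13.24) * 100
  Efficiency = 39.653%

39.653


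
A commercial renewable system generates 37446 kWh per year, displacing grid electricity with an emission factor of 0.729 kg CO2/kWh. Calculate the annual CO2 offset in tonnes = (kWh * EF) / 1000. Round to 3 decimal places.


CO2 offset in kg = generation * emission_factor
CO2 offset = 37446 * 0.729 = 27298.13 kg
Convert to tonnes:
  CO2 offset = 27298.13 / 1000 = 27.298 tonnes

27.298


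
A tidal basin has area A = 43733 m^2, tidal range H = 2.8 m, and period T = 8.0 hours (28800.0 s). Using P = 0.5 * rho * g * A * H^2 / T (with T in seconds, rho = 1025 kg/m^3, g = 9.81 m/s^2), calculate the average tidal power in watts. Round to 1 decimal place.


Convert period to seconds: T = 8.0 * 3600 = 28800.0 s
H^2 = 2.8^2 = 7.84
P = 0.5 * rho * g * A * H^2 / T
P = 0.5 * 1025 * 9.81 * 43733 * 7.84 / 28800.0
P = 59854.4 W

59854.4


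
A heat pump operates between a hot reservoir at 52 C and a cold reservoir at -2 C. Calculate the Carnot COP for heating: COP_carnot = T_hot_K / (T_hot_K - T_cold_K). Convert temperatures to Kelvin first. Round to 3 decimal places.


Convert to Kelvin:
  T_hot = 52 + 273.15 = 325.15 K
  T_cold = -2 + 273.15 = 271.15 K
Apply Carnot COP formula:
  COP = T_hot_K / (T_hot_K - T_cold_K) = 325.15 / 54.0
  COP = 6.021

6.021


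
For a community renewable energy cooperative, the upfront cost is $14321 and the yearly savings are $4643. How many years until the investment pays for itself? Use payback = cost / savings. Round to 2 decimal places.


Simple payback period = initial cost / annual savings
Payback = 14321 / 4643
Payback = 3.08 years

3.08


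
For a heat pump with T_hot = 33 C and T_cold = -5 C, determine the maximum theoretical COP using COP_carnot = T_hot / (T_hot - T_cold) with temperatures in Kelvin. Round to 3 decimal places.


Convert to Kelvin:
  T_hot = 33 + 273.15 = 306.15 K
  T_cold = -5 + 273.15 = 268.15 K
Apply Carnot COP formula:
  COP = T_hot_K / (T_hot_K - T_cold_K) = 306.15 / 38.0
  COP = 8.057

8.057


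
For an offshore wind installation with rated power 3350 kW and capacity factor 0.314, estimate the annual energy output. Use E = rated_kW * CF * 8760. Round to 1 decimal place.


Annual energy = rated_kW * capacity_factor * hours_per_year
Given: P_rated = 3350 kW, CF = 0.314, hours = 8760
E = 3350 * 0.314 * 8760
E = 9214644.0 kWh

9214644.0


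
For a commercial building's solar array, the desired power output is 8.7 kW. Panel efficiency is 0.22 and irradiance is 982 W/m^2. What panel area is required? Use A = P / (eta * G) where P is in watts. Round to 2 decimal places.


Convert target power to watts: P = 8.7 * 1000 = 8700.0 W
Compute denominator: eta * G = 0.22 * 982 = 216.04
Required area A = P / (eta * G) = 8700.0 / 216.04
A = 40.27 m^2

40.27


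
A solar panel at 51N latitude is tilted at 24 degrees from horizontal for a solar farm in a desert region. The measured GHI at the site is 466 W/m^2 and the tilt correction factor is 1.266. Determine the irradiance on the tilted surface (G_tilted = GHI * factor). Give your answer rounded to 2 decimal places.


Identify the given values:
  GHI = 466 W/m^2, tilt correction factor = 1.266
Apply the formula G_tilted = GHI * factor:
  G_tilted = 466 * 1.266
  G_tilted = 589.96 W/m^2

589.96


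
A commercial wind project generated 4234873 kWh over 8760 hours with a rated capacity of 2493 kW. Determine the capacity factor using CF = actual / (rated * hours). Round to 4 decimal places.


Capacity factor = actual output / maximum possible output
Maximum possible = rated * hours = 2493 * 8760 = 21838680 kWh
CF = 4234873 / 21838680
CF = 0.1939

0.1939


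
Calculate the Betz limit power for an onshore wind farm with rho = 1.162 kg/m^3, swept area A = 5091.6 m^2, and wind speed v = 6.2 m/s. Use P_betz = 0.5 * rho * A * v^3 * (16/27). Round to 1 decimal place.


The Betz coefficient Cp_max = 16/27 = 0.5926
v^3 = 6.2^3 = 238.328
P_betz = 0.5 * rho * A * v^3 * Cp_max
P_betz = 0.5 * 1.162 * 5091.6 * 238.328 * 0.5926
P_betz = 417793.5 W

417793.5


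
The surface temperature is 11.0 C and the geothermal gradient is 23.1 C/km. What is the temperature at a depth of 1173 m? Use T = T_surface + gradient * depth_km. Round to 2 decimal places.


Convert depth to km: 1173 / 1000 = 1.173 km
Temperature increase = gradient * depth_km = 23.1 * 1.173 = 27.1 C
Temperature at depth = T_surface + delta_T = 11.0 + 27.1
T = 38.10 C

38.10


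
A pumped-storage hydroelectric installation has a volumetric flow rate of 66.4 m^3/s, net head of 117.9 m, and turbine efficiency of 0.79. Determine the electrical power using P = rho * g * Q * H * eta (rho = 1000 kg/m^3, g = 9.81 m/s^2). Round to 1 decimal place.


Apply the hydropower formula P = rho * g * Q * H * eta
rho * g = 1000 * 9.81 = 9810.0
P = 9810.0 * 66.4 * 117.9 * 0.79
P = 60670557.1 W

60670557.1


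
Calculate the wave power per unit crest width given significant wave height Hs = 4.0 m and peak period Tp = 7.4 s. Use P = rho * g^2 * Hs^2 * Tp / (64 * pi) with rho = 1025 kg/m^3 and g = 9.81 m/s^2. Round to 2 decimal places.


Apply wave power formula:
  g^2 = 9.81^2 = 96.2361
  Hs^2 = 4.0^2 = 16.0
  Numerator = rho * g^2 * Hs^2 * Tp = 1025 * 96.2361 * 16.0 * 7.4 = 11679213.1
  Denominator = 64 * pi = 201.0619
  P = 11679213.1 / 201.0619 = 58087.64 W/m

58087.64


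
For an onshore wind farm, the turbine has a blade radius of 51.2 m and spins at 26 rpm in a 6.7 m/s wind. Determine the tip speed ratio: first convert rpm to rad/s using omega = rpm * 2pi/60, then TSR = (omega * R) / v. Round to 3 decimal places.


Convert rotational speed to rad/s:
  omega = 26 * 2 * pi / 60 = 2.7227 rad/s
Compute tip speed:
  v_tip = omega * R = 2.7227 * 51.2 = 139.403 m/s
Tip speed ratio:
  TSR = v_tip / v_wind = 139.403 / 6.7 = 20.806

20.806


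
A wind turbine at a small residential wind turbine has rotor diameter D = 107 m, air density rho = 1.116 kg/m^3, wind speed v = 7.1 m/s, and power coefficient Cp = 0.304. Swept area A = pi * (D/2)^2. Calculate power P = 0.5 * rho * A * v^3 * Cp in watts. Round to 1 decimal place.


Step 1 -- Compute swept area:
  A = pi * (D/2)^2 = pi * (107/2)^2 = 8992.02 m^2
Step 2 -- Apply wind power equation:
  P = 0.5 * rho * A * v^3 * Cp
  v^3 = 7.1^3 = 357.911
  P = 0.5 * 1.116 * 8992.02 * 357.911 * 0.304
  P = 545934.2 W

545934.2


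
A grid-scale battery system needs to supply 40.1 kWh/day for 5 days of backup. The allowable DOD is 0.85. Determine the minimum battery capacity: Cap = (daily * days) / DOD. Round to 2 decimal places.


Total energy needed = daily * days = 40.1 * 5 = 200.5 kWh
Account for depth of discharge:
  Cap = total_energy / DOD = 200.5 / 0.85
  Cap = 235.88 kWh

235.88


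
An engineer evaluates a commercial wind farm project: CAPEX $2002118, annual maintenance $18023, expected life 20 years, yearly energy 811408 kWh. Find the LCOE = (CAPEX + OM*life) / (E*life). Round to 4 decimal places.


Total cost = CAPEX + OM * lifetime = 2002118 + 18023 * 20 = 2002118 + 360460 = 2362578
Total generation = annual * lifetime = 811408 * 20 = 16228160 kWh
LCOE = 2362578 / 16228160
LCOE = 0.1456 $/kWh

0.1456


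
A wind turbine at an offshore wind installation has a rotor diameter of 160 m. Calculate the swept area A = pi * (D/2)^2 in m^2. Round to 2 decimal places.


Compute the rotor radius:
  r = D / 2 = 160 / 2 = 80.0 m
Calculate swept area:
  A = pi * r^2 = pi * 80.0^2
  A = 20106.19 m^2

20106.19


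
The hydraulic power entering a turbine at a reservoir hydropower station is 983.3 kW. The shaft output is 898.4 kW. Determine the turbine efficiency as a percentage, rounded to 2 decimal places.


Turbine efficiency = (output power / input power) * 100
eta = (898.4 / 983.3) * 100
eta = 91.37%

91.37


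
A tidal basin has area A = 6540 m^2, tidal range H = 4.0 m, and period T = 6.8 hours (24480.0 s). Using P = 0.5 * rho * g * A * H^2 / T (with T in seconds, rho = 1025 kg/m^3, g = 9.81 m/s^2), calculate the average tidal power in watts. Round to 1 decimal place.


Convert period to seconds: T = 6.8 * 3600 = 24480.0 s
H^2 = 4.0^2 = 16.0
P = 0.5 * rho * g * A * H^2 / T
P = 0.5 * 1025 * 9.81 * 6540 * 16.0 / 24480.0
P = 21490.6 W

21490.6


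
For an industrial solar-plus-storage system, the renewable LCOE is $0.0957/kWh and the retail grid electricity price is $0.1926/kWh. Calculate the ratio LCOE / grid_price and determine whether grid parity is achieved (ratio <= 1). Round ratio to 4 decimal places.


Compare LCOE to grid price:
  LCOE = $0.0957/kWh, Grid price = $0.1926/kWh
  Ratio = LCOE / grid_price = 0.0957 / 0.1926 = 0.4969
  Grid parity achieved (ratio <= 1)? yes

0.4969


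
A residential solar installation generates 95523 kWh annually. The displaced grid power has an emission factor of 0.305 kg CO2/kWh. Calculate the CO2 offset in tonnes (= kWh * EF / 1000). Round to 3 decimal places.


CO2 offset in kg = generation * emission_factor
CO2 offset = 95523 * 0.305 = 29134.52 kg
Convert to tonnes:
  CO2 offset = 29134.52 / 1000 = 29.135 tonnes

29.135


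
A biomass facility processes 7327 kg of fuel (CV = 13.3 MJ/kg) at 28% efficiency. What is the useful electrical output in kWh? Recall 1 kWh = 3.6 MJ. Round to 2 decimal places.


Total energy = mass * CV = 7327 * 13.3 = 97449.1 MJ
Useful energy = total * eta = 97449.1 * 0.28 = 27285.75 MJ
Convert to kWh: 27285.75 / 3.6
Useful energy = 7579.37 kWh

7579.37


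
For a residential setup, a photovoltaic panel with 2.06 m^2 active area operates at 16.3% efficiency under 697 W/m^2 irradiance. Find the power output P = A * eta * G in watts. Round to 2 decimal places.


Use the solar power formula P = A * eta * G.
Given: A = 2.06 m^2, eta = 0.163, G = 697 W/m^2
P = 2.06 * 0.163 * 697
P = 234.04 W

234.04
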